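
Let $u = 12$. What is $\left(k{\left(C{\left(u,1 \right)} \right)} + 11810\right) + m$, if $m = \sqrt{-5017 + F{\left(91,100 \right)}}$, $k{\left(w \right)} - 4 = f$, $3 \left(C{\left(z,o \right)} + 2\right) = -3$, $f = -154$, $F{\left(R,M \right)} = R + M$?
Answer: $11660 + i \sqrt{4826} \approx 11660.0 + 69.469 i$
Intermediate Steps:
$F{\left(R,M \right)} = M + R$
$C{\left(z,o \right)} = -3$ ($C{\left(z,o \right)} = -2 + \frac{1}{3} \left(-3\right) = -2 - 1 = -3$)
$k{\left(w \right)} = -150$ ($k{\left(w \right)} = 4 - 154 = -150$)
$m = i \sqrt{4826}$ ($m = \sqrt{-5017 + \left(100 + 91\right)} = \sqrt{-5017 + 191} = \sqrt{-4826} = i \sqrt{4826} \approx 69.469 i$)
$\left(k{\left(C{\left(u,1 \right)} \right)} + 11810\right) + m = \left(-150 + 11810\right) + i \sqrt{4826} = 11660 + i \sqrt{4826}$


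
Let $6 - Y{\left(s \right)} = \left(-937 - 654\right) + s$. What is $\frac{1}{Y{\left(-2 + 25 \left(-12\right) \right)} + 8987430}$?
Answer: $\frac{1}{8989329} \approx 1.1124 \cdot 10^{-7}$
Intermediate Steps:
$Y{\left(s \right)} = 1597 - s$ ($Y{\left(s \right)} = 6 - \left(\left(-937 - 654\right) + s\right) = 6 - \left(-1591 + s\right) = 1597 - s$)
$\frac{1}{Y{\left(-2 + 25 \left(-12\right) \right)} + 8987430} = \frac{1}{\left(1597 - \left(-2 + 25 \left(-12\right)\right)\right) + 8987430} = \frac{1}{\left(1597 - \left(-2 - 300\right)\right) + 8987430} = \frac{1}{\left(1597 - -302\right) + 8987430} = \frac{1}{\left(1597 + 302\right) + 8987430} = \frac{1}{1899 + 8987430} = \frac{1}{8989329}$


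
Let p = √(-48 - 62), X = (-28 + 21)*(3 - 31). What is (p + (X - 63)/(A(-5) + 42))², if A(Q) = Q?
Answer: -132901/1369 + 266*I*√110/37 ≈ -97.079 + 75.401*I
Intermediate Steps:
X = 196 (X = -7*(-28) = 196)
p = I*√110 (p = √(-110) = I*√110 ≈ 10.488*I)
(p + (X - 63)/(A(-5) + 42))² = (I*√110 + (196 - 63)/(-5 + 42))² = (I*√110 + 133/37)² = (133/37 + I*√110)²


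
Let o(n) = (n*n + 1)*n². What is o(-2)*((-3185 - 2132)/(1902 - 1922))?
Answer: 5317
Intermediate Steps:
o(n) = n²*(1 + n²) (o(n) = (n² + 1)*n² = (1 + n²)*n² = n²*(1 + n²))
o(-2)*((-3185 - 2132)/(1902 - 1922)) = ((-2)² + (-2)⁴)*((-3185 - 2132)/(1902 - 1922)) = (4 + 16)*(-5317/(-20)) = 20*(-5317*(-1/20)) = 20*(5317/20) = 5317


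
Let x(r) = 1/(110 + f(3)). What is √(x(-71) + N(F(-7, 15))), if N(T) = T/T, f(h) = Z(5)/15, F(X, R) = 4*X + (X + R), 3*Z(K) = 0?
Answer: √12210/110 ≈ 1.0045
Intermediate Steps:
Z(K) = 0 (Z(K) = (⅓)*0 = 0)
F(X, R) = R + 5*X (F(X, R) = 4*X + (R + X) = R + 5*X)
f(h) = 0 (f(h) = 0/15 = 0*(1/15) = 0)
N(T) = 1
x(r) = 1/110 (x(r) = 1/(110 + 0) = 1/110)
√(x(-71) + N(F(-7, 15))) = √(1/110 + 1) = √(111/110) = √12210/110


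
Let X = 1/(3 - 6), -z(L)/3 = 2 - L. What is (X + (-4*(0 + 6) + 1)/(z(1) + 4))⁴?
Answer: 24010000/81 ≈ 2.9642e+5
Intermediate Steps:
z(L) = -6 + 3*L (z(L) = -3*(2 - L) = -6 + 3*L)
X = -⅓ (X = 1/(-3) = -⅓ ≈ -0.33333)
(X + (-4*(0 + 6) + 1)/(z(1) + 4))⁴ = (-⅓ + (-4*(0 + 6) + 1)/((-6 + 3*1) + 4))⁴ = (-⅓ + (-4*6 + 1)/((-6 + 3) + 4))⁴ = (-⅓ + (-24 + 1)/(-3 + 4))⁴ = (-⅓ - 23/1)⁴ = (-⅓ - 23*1)⁴ = (-⅓ - 23)⁴ = (-70/3)⁴ = 24010000/81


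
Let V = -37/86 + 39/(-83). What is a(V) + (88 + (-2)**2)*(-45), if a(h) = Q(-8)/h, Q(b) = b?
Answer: -26542396/6425 ≈ -4131.1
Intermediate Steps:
V = -6425/7138 (V = -37*1/86 + 39*(-1/83) = -37/86 - 39/83 = -6425/7138 ≈ -0.90011)
a(h) = -8/h
a(V) + (88 + (-2)**2)*(-45) = -8/(-6425/7138) + (88 + (-2)**2)*(-45) = -8*(-7138/6425) + (88 + 4)*(-45) = 57104/6425 + 92*(-45) = 57104/6425 - 4140 = -26542396/6425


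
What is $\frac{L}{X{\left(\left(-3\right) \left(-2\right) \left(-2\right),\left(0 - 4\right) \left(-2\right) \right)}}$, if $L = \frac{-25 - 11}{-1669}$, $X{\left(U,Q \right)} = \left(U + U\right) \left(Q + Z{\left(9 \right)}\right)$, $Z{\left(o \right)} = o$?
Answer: $- \frac{3}{56746} \approx -5.2867 \cdot 10^{-5}$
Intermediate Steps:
$X{\left(U,Q \right)} = 2 U \left(9 + Q\right)$ ($X{\left(U,Q \right)} = \left(U + U\right) \left(Q + 9\right) = 2 U \left(9 + Q\right)$)
$L = \frac{36}{1669}$ ($L = \left(-25 - 11\right) \left(- \frac{1}{1669}\right) = \left(-36\right) \left(- \frac{1}{1669}\right) = \frac{36}{1669} \approx 0.02157$)
$\frac{L}{X{\left(\left(-3\right) \left(-2\right) \left(-2\right),\left(0 - 4\right) \left(-2\right) \right)}} = \frac{36}{1669 \cdot 2 \left(-3\right) \left(-2\right) \left(-2\right) \left(9 + \left(0 - 4\right) \left(-2\right)\right)} = \frac{36}{1669 \cdot 2 \cdot 6 \left(-2\right) \left(9 - -8\right)} = \frac{36}{1669 \cdot 2 \left(-12\right) \left(9 + 8\right)} = \frac{36}{1669 \cdot 2 \left(-12\right) 17} = \frac{36}{1669 \left(-408\right)} = \frac{36}{1669} \left(- \frac{1}{408}\right) = - \frac{3}{56746}$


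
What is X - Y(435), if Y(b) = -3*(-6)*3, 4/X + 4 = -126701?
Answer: -6842074/126705 ≈ -54.000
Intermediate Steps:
X = -4/126705 (X = 4/(-4 - 126701) = 4/(-126705) = 4*(-1/126705) = -4/126705 ≈ -3.1569e-5)
Y(b) = 54 (Y(b) = 18*3 = 54)
X - Y(435) = -4/126705 - 1*54 = -4/126705 - 54 = -6842074/126705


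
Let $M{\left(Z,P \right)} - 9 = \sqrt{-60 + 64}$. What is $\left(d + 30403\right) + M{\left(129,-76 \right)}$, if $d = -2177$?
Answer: $28237$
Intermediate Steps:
$M{\left(Z,P \right)} = 11$ ($M{\left(Z,P \right)} = 9 + \sqrt{-60 + 64} = 9 + \sqrt{4} = 9 + 2 = 11$)
$\left(d + 30403\right) + M{\left(129,-76 \right)} = \left(-2177 + 30403\right) + 11 = 28226 + 11 = 28237$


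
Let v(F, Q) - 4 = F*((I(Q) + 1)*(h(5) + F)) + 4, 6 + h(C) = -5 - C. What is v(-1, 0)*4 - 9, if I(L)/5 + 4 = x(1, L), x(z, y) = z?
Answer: -929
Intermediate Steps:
I(L) = -15 (I(L) = -20 + 5*1 = -20 + 5 = -15)
h(C) = -11 - C (h(C) = -6 + (-5 - C) = -11 - C)
v(F, Q) = 8 + F*(224 - 14*F) (v(F, Q) = 4 + (F*((-15 + 1)*((-11 - 1*5) + F)) + 4) = 4 + (F*(-14*((-11 - 5) + F)) + 4) = 4 + (F*(-14*(-16 + F)) + 4) = 4 + (F*(224 - 14*F) + 4) = 4 + (4 + F*(224 - 14*F)) = 8 + F*(224 - 14*F))
v(-1, 0)*4 - 9 = (8 - 14*(-1)² + 224*(-1))*4 - 9 = (8 - 14*1 - 224)*4 - 9 = (8 - 14 - 224)*4 - 9 = -230*4 - 9 = -920 - 9 = -929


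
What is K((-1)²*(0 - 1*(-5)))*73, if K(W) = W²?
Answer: 1825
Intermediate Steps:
K((-1)²*(0 - 1*(-5)))*73 = ((-1)²*(0 - 1*(-5)))²*73 = (1*(0 + 5))²*73 = (1*5)²*73 = 5²*73 = 25*73 = 1825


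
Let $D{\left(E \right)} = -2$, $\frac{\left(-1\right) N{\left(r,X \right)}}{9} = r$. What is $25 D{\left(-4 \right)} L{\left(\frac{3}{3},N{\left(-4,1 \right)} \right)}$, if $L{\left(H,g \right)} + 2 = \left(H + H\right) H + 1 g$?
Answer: $-1800$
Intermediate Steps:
$N{\left(r,X \right)} = - 9 r$
$L{\left(H,g \right)} = -2 + g + 2 H^{2}$ ($L{\left(H,g \right)} = -2 + \left(\left(H + H\right) H + 1 g\right) = -2 + \left(2 H H + g\right) = -2 + \left(2 H^{2} + g\right) = -2 + \left(g + 2 H^{2}\right) = -2 + g + 2 H^{2}$)
$25 D{\left(-4 \right)} L{\left(\frac{3}{3},N{\left(-4,1 \right)} \right)} = 25 \left(-2\right) \left(-2 - -36 + 2 \left(\frac{3}{3}\right)^{2}\right) = - 50 \left(-2 + 36 + 2 \left(3 \cdot \frac{1}{3}\right)^{2}\right) = - 50 \left(-2 + 36 + 2 \cdot 1^{2}\right) = - 50 \left(-2 + 36 + 2 \cdot 1\right) = - 50 \left(-2 + 36 + 2\right) = \left(-50\right) 36 = -1800$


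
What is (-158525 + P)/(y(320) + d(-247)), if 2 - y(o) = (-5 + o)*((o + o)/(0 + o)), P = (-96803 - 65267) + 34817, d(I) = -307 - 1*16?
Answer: 285778/951 ≈ 300.50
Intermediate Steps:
d(I) = -323 (d(I) = -307 - 16 = -323)
P = -127253 (P = -162070 + 34817 = -127253)
y(o) = 12 - 2*o (y(o) = 2 - (-5 + o)*(o + o)/(0 + o) = 2 - (-5 + o)*(2*o)/o = 2 - (-5 + o)*2 = 2 - (-10 + 2*o) = 2 + (10 - 2*o) = 12 - 2*o)
(-158525 + P)/(y(320) + d(-247)) = (-158525 - 127253)/((12 - 2*320) - 323) = -285778/((12 - 640) - 323) = -285778/(-628 - 323) = -285778/(-951) = -285778*(-1/951) = 285778/951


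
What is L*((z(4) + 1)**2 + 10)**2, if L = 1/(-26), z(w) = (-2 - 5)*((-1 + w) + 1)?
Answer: -546121/26 ≈ -21005.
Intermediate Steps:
z(w) = -7*w
L = -1/26 ≈ -0.038462
L*((z(4) + 1)**2 + 10)**2 = -((-7*4 + 1)**2 + 10)**2/26 = -((-28 + 1)**2 + 10)**2/26 = -((-27)**2 + 10)**2/26 = -(729 + 10)**2/26 = -1/26*739**2 = -1/26*546121 = -546121/26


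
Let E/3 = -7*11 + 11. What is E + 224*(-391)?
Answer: -87782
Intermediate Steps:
E = -198 (E = 3*(-7*11 + 11) = 3*(-77 + 11) = 3*(-66) = -198)
E + 224*(-391) = -198 + 224*(-391) = -198 - 87584 = -87782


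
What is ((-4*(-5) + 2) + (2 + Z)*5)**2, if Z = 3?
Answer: 2209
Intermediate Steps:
((-4*(-5) + 2) + (2 + Z)*5)**2 = ((-4*(-5) + 2) + (2 + 3)*5)**2 = ((20 + 2) + 5*5)**2 = (22 + 25)**2 = 47**2 = 2209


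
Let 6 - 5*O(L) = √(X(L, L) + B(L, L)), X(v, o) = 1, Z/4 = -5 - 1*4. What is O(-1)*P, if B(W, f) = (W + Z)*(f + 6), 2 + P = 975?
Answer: 5838/5 - 1946*I*√46/5 ≈ 1167.6 - 2639.7*I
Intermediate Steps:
Z = -36 (Z = 4*(-5 - 1*4) = 4*(-5 - 4) = 4*(-9) = -36)
P = 973 (P = -2 + 975 = 973)
B(W, f) = (-36 + W)*(6 + f) (B(W, f) = (W - 36)*(f + 6) = (-36 + W)*(6 + f))
O(L) = 6/5 - √(-215 + L² - 30*L)/5 (O(L) = 6/5 - √(1 + (-216 - 36*L + 6*L + L*L))/5 = 6/5 - √(1 + (-216 - 36*L + 6*L + L²))/5 = 6/5 - √(1 + (-216 + L² - 30*L))/5 = 6/5 - √(-215 + L² - 30*L)/5)
O(-1)*P = (6/5 - √(-215 + (-1)² - 30*(-1))/5)*973 = (6/5 - √(-215 + 1 + 30)/5)*973 = (6/5 - 2*I*√46/5)*973 = 5838/5 - 1946*I*√46/5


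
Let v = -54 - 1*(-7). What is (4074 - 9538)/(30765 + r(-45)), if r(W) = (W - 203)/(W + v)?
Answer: -125672/707657 ≈ -0.17759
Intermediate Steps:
v = -47 (v = -54 + 7 = -47)
r(W) = (-203 + W)/(-47 + W) (r(W) = (W - 203)/(W - 47) = (-203 + W)/(-47 + W))
(4074 - 9538)/(30765 + r(-45)) = (4074 - 9538)/(30765 + (-203 - 45)/(-47 - 45)) = -5464/(30765 - 248/(-92)) = -5464/(30765 - 1/92*(-248)) = -5464/(30765 + 62/23) = -5464/707657/23 = -5464*23/707657 = -125672/707657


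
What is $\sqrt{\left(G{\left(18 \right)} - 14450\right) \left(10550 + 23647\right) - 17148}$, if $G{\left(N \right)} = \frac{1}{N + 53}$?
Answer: $\frac{i \sqrt{2491077277731}}{71} \approx 22230.0 i$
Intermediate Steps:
$G{\left(N \right)} = \frac{1}{53 + N}$
$\sqrt{\left(G{\left(18 \right)} - 14450\right) \left(10550 + 23647\right) - 17148} = \sqrt{\left(\frac{1}{53 + 18} - 14450\right) \left(10550 + 23647\right) - 17148} = \sqrt{\left(\frac{1}{71} - 14450\right) 34197 - 17148} = \sqrt{\left(- \frac{1025949}{71}\right) 34197 - 17148} = \sqrt{- \frac{35084377953}{71} - 17148} = \sqrt{- \frac{35085595461}{71}} = \frac{i \sqrt{2491077277731}}{71}$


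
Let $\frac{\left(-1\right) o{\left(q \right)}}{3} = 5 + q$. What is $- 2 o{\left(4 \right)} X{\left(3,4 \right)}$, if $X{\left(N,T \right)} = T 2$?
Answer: $432$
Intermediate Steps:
$X{\left(N,T \right)} = 2 T$
$o{\left(q \right)} = -15 - 3 q$ ($o{\left(q \right)} = - 3 \left(5 + q\right) = -15 - 3 q$)
$- 2 o{\left(4 \right)} X{\left(3,4 \right)} = - 2 \left(-15 - 12\right) 2 \cdot 4 = - 2 \left(-15 - 12\right) 8 = \left(-2\right) \left(-27\right) 8 = 54 \cdot 8 = 432$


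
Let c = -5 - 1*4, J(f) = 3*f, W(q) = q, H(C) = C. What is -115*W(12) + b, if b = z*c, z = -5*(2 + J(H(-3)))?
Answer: -1695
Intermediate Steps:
c = -9 (c = -5 - 4 = -9)
z = 35 (z = -5*(2 + 3*(-3)) = -5*(2 - 9) = -5*(-7) = 35)
b = -315 (b = 35*(-9) = -315)
-115*W(12) + b = -115*12 - 315 = -1380 - 315 = -1695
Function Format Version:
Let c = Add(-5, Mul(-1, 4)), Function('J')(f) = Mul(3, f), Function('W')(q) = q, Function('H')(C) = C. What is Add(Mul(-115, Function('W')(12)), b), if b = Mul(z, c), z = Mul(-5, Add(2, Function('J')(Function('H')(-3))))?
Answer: -1695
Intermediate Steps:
c = -9 (c = Add(-5, -4) = -9)
z = 35 (z = Mul(-5, Add(2, Mul(3, -3))) = Mul(-5, Add(2, -9)) = Mul(-5, -7) = 35)
b = -315 (b = Mul(35, -9) = -315)
Add(Mul(-115, Function('W')(12)), b) = Add(Mul(-115, 12), -315) = Add(-1380, -315) = -1695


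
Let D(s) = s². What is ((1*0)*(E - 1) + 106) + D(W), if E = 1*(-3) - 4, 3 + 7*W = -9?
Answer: 5338/49 ≈ 108.94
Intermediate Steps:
W = -12/7 (W = -3/7 + (⅐)*(-9) = -3/7 - 9/7 = -12/7 ≈ -1.7143)
E = -7 (E = -3 - 4 = -7)
((1*0)*(E - 1) + 106) + D(W) = ((1*0)*(-7 - 1) + 106) + (-12/7)² = (0*(-8) + 106) + 144/49 = (0 + 106) + 144/49 = 106 + 144/49 = 5338/49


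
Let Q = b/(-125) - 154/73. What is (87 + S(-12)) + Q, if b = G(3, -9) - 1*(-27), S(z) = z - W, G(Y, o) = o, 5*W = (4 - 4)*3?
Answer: 663811/9125 ≈ 72.746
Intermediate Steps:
W = 0 (W = ((4 - 4)*3)/5 = (0*3)/5 = (1/5)*0 = 0)
S(z) = z (S(z) = z - 1*0 = z + 0 = z)
b = 18 (b = -9 - 1*(-27) = -9 + 27 = 18)
Q = -20564/9125 (Q = 18/(-125) - 154/73 = 18*(-1/125) - 154*1/73 = -18/125 - 154/73 = -20564/9125 ≈ -2.2536)
(87 + S(-12)) + Q = (87 - 12) - 20564/9125 = 75 - 20564/9125 = 663811/9125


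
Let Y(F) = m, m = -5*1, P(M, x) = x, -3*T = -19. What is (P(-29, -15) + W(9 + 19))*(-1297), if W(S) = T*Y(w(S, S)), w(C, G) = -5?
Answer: 181580/3 ≈ 60527.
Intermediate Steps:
T = 19/3 (T = -⅓*(-19) = 19/3 ≈ 6.3333)
m = -5
Y(F) = -5
W(S) = -95/3 (W(S) = (19/3)*(-5) = -95/3)
(P(-29, -15) + W(9 + 19))*(-1297) = (-15 - 95/3)*(-1297) = -140/3*(-1297) = 181580/3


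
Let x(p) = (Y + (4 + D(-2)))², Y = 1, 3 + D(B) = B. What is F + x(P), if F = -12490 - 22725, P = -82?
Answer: -35215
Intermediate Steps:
D(B) = -3 + B
x(p) = 0 (x(p) = (1 + (4 + (-3 - 2)))² = (1 + (4 - 5))² = (1 - 1)² = 0² = 0)
F = -35215
F + x(P) = -35215 + 0 = -35215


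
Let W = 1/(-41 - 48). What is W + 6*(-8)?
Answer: -4273/89 ≈ -48.011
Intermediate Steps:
W = -1/89 (W = 1/(-89) = -1/89 ≈ -0.011236)
W + 6*(-8) = -1/89 + 6*(-8) = -1/89 - 48 = -4273/89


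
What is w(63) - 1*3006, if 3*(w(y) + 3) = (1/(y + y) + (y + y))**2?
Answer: 108766477/47628 ≈ 2283.7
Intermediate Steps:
w(y) = -3 + (1/(2*y) + 2*y)**2/3 (w(y) = -3 + (1/(y + y) + (y + y))**2/3 = -3 + (1/(2*y) + 2*y)**2/3)
w(63) - 1*3006 = (1/12)*(1 - 28*63**2 + 16*63**4)/63**2 - 1*3006 = (1/12)*(1/3969)*(1 - 28*3969 + 16*15752961) - 3006 = (1/12)*(1/3969)*(1 - 111132 + 252047376) - 3006 = (1/12)*(1/3969)*251936245 - 3006 = 251936245/47628 - 3006 = 108766477/47628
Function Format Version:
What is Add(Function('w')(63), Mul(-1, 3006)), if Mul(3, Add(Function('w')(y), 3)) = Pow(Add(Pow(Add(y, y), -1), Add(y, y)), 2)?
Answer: Rational(108766477, 47628) ≈ 2283.7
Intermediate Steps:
Function('w')(y) = Add(-3, Mul(Rational(1, 3), Pow(Add(Mul(Rational(1, 2), Pow(y, -1)), Mul(2, y)), 2))) (Function('w')(y) = Add(-3, Mul(Rational(1, 3), Pow(Add(Pow(Add(y, y), -1), Add(y, y)), 2))) = Add(-3, Mul(Rational(1, 3), Pow(Add(Pow(Mul(2, y), -1), Mul(2, y)), 2))) = Add(-3, Mul(Rational(1, 3), Pow(Add(Mul(Rational(1, 2), Pow(y, -1)), Mul(2, y)), 2))))
Add(Function('w')(63), Mul(-1, 3006)) = Add(Mul(Rational(1, 12), Pow(63, -2), Add(1, Mul(-28, Pow(63, 2)), Mul(16, Pow(63, 4)))), Mul(-1, 3006)) = Add(Mul(Rational(1, 12), Rational(1, 3969), Add(1, Mul(-28, 3969), Mul(16, 15752961))), -3006) = Add(Mul(Rational(1, 12), Rational(1, 3969), Add(1, -111132, 252047376)), -3006) = Add(Mul(Rational(1, 12), Rational(1, 3969), 251936245), -3006) = Add(Rational(251936245, 47628), -3006) = Rational(108766477, 47628)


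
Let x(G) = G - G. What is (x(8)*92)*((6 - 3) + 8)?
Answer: 0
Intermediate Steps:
x(G) = 0
(x(8)*92)*((6 - 3) + 8) = (0*92)*((6 - 3) + 8) = 0*(3 + 8) = 0*11 = 0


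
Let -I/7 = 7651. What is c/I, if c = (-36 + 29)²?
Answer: -1/1093 ≈ -0.00091491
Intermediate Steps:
I = -53557 (I = -7*7651 = -53557)
c = 49 (c = (-7)² = 49)
c/I = 49/(-53557) = 49*(-1/53557) = -1/1093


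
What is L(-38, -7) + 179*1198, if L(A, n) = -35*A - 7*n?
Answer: 215821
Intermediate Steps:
L(-38, -7) + 179*1198 = (-35*(-38) - 7*(-7)) + 179*1198 = (1330 + 49) + 214442 = 1379 + 214442 = 215821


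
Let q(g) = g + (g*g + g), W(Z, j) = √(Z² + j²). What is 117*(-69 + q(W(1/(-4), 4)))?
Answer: -99099/16 + 117*√257/2 ≈ -5255.9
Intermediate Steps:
q(g) = g² + 2*g (q(g) = g + (g² + g) = g + (g + g²) = g² + 2*g)
117*(-69 + q(W(1/(-4), 4))) = 117*(-69 + √((1/(-4))² + 4²)*(2 + √((1/(-4))² + 4²))) = 117*(-69 + √((-¼)² + 16)*(2 + √((-¼)² + 16))) = 117*(-69 + √(1/16 + 16)*(2 + √(1/16 + 16))) = 117*(-69 + √(257/16)*(2 + √(257/16))) = 117*(-69 + (√257/4)*(2 + √257/4)) = 117*(-69 + √257*(2 + √257/4)/4) = -8073 + 117*√257*(2 + √257/4)/4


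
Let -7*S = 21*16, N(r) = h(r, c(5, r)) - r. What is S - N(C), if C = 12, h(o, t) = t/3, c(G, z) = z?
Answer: -40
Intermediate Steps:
h(o, t) = t/3 (h(o, t) = t*(1/3) = t/3)
N(r) = -2*r/3 (N(r) = r/3 - r = -2*r/3)
S = -48 (S = -3*16 = -1/7*336 = -48)
S - N(C) = -48 - (-2)*12/3 = -48 - 1*(-8) = -48 + 8 = -40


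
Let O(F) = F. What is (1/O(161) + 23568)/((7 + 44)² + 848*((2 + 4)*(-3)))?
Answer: -3794449/2038743 ≈ -1.8612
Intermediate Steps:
(1/O(161) + 23568)/((7 + 44)² + 848*((2 + 4)*(-3))) = (1/161 + 23568)/((7 + 44)² + 848*((2 + 4)*(-3))) = (1/161 + 23568)/(51² + 848*(6*(-3))) = 3794449/(161*(2601 + 848*(-18))) = 3794449/(161*(2601 - 15264)) = (3794449/161)/(-12663) = (3794449/161)*(-1/12663) = -3794449/2038743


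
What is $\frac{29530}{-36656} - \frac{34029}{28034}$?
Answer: $- \frac{518802761}{256903576} \approx -2.0194$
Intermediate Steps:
$\frac{29530}{-36656} - \frac{34029}{28034} = 29530 \left(- \frac{1}{36656}\right) - \frac{34029}{28034} = - \frac{14765}{18328} - \frac{34029}{28034} = - \frac{518802761}{256903576}$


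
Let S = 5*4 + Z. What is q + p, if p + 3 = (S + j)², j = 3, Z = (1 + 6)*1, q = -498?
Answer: 399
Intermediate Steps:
Z = 7 (Z = 7*1 = 7)
S = 27 (S = 5*4 + 7 = 20 + 7 = 27)
p = 897 (p = -3 + (27 + 3)² = -3 + 30² = -3 + 900 = 897)
q + p = -498 + 897 = 399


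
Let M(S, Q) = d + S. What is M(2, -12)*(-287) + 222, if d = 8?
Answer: -2648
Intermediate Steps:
M(S, Q) = 8 + S
M(2, -12)*(-287) + 222 = (8 + 2)*(-287) + 222 = 10*(-287) + 222 = -2870 + 222 = -2648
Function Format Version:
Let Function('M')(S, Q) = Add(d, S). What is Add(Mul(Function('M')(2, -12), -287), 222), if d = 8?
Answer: -2648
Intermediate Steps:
Function('M')(S, Q) = Add(8, S)
Add(Mul(Function('M')(2, -12), -287), 222) = Add(Mul(Add(8, 2), -287), 222) = Add(Mul(10, -287), 222) = Add(-2870, 222) = -2648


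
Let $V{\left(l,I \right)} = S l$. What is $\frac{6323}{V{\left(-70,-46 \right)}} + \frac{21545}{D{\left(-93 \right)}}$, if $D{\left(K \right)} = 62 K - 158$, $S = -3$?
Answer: $\frac{16466501}{622020} \approx 26.473$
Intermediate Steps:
$V{\left(l,I \right)} = - 3 l$
$D{\left(K \right)} = -158 + 62 K$
$\frac{6323}{V{\left(-70,-46 \right)}} + \frac{21545}{D{\left(-93 \right)}} = \frac{6323}{\left(-3\right) \left(-70\right)} + \frac{21545}{-158 + 62 \left(-93\right)} = \frac{6323}{210} + \frac{21545}{-158 - 5766} = 6323 \cdot \frac{1}{210} + \frac{21545}{-5924} = \frac{6323}{210} + 21545 \left(- \frac{1}{5924}\right) = \frac{6323}{210} - \frac{21545}{5924} = \frac{16466501}{622020}$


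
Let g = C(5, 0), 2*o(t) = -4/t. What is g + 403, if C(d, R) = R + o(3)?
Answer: 1207/3 ≈ 402.33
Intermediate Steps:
o(t) = -2/t (o(t) = (-4/t)/2 = -2/t)
C(d, R) = -⅔ + R (C(d, R) = R - 2/3 = R - 2*⅓ = R - ⅔ = -⅔ + R)
g = -⅔ (g = -⅔ + 0 = -⅔ ≈ -0.66667)
g + 403 = -⅔ + 403 = 1207/3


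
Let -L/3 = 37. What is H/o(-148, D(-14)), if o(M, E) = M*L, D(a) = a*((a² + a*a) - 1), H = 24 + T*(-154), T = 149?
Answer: -11461/8214 ≈ -1.3953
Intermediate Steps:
H = -22922 (H = 24 + 149*(-154) = 24 - 22946 = -22922)
D(a) = a*(-1 + 2*a²) (D(a) = a*((a² + a²) - 1) = a*(2*a² - 1) = a*(-1 + 2*a²))
L = -111 (L = -3*37 = -111)
o(M, E) = -111*M (o(M, E) = M*(-111) = -111*M)
H/o(-148, D(-14)) = -22922/((-111*(-148))) = -22922/16428 = -22922*1/16428 = -11461/8214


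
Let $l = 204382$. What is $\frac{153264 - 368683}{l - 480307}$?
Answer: $\frac{215419}{275925} \approx 0.78072$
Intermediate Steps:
$\frac{153264 - 368683}{l - 480307} = \frac{153264 - 368683}{204382 - 480307} = - \frac{215419}{-275925} = \left(-215419\right) \left(- \frac{1}{275925}\right) = \frac{215419}{275925}$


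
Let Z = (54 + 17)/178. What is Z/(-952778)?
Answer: -71/169594484 ≈ -4.1865e-7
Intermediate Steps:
Z = 71/178 (Z = 71*(1/178) = 71/178 ≈ 0.39888)
Z/(-952778) = (71/178)/(-952778) = (71/178)*(-1/952778) = -71/169594484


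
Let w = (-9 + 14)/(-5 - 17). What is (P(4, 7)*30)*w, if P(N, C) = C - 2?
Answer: -375/11 ≈ -34.091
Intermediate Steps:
P(N, C) = -2 + C
w = -5/22 (w = 5/(-22) = 5*(-1/22) = -5/22 ≈ -0.22727)
(P(4, 7)*30)*w = ((-2 + 7)*30)*(-5/22) = (5*30)*(-5/22) = 150*(-5/22) = -375/11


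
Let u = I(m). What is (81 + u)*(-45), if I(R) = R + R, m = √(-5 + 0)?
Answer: -3645 - 90*I*√5 ≈ -3645.0 - 201.25*I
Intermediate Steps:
m = I*√5 (m = √(-5) = I*√5 ≈ 2.2361*I)
I(R) = 2*R
u = 2*I*√5 (u = 2*(I*√5) = 2*I*√5 ≈ 4.4721*I)
(81 + u)*(-45) = (81 + 2*I*√5)*(-45) = -3645 - 90*I*√5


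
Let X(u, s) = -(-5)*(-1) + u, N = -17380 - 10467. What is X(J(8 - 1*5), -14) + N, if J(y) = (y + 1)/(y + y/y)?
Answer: -27851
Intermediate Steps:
N = -27847
J(y) = 1 (J(y) = (1 + y)/(y + 1) = (1 + y)/(1 + y) = 1)
X(u, s) = -5 + u (X(u, s) = -1*5 + u = -5 + u)
X(J(8 - 1*5), -14) + N = (-5 + 1) - 27847 = -4 - 27847 = -27851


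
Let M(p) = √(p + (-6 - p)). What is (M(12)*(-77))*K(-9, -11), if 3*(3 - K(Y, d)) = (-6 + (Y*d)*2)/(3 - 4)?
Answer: -5159*I*√6 ≈ -12637.0*I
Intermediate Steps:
M(p) = I*√6 (M(p) = √(-6) = I*√6)
K(Y, d) = 1 + 2*Y*d/3 (K(Y, d) = 3 - (-6 + (Y*d)*2)/(3*(3 - 4)) = 3 - (-6 + 2*Y*d)/(3*(-1)) = 3 - (-6 + 2*Y*d)*(-1)/3 = 3 - (6 - 2*Y*d)/3 = 3 + (-2 + 2*Y*d/3) = 1 + 2*Y*d/3)
(M(12)*(-77))*K(-9, -11) = ((I*√6)*(-77))*(1 + (⅔)*(-9)*(-11)) = (-77*I*√6)*(1 + 66) = -77*I*√6*67 = -5159*I*√6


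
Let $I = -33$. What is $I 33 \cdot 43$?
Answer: $-46827$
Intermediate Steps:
$I 33 \cdot 43 = \left(-33\right) 33 \cdot 43 = \left(-1089\right) 43 = -46827$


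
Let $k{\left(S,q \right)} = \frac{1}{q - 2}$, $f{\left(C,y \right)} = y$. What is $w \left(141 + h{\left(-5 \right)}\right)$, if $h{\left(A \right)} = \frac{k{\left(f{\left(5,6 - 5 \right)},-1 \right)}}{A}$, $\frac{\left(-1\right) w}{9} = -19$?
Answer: $\frac{120612}{5} \approx 24122.0$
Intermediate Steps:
$w = 171$ ($w = \left(-9\right) \left(-19\right) = 171$)
$k{\left(S,q \right)} = \frac{1}{-2 + q}$
$h{\left(A \right)} = - \frac{1}{3 A}$ ($h{\left(A \right)} = \frac{1}{\left(-2 - 1\right) A} = \frac{1}{\left(-3\right) A} = - \frac{1}{3 A}$)
$w \left(141 + h{\left(-5 \right)}\right) = 171 \left(141 - \frac{1}{3 \left(-5\right)}\right) = 171 \left(141 - - \frac{1}{15}\right) = 171 \left(141 + \frac{1}{15}\right) = 171 \cdot \frac{2116}{15} = \frac{120612}{5}$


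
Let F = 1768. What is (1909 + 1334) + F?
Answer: 5011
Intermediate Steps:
(1909 + 1334) + F = (1909 + 1334) + 1768 = 3243 + 1768 = 5011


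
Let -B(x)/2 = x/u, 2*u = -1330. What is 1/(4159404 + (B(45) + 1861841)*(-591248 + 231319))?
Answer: -133/89126818993427 ≈ -1.4923e-12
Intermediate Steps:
u = -665 (u = (½)*(-1330) = -665)
B(x) = 2*x/665 (B(x) = -2*x/(-665) = -2*x*(-1)/665 = -(-2)*x/665 = 2*x/665)
1/(4159404 + (B(45) + 1861841)*(-591248 + 231319)) = 1/(4159404 + ((2/665)*45 + 1861841)*(-591248 + 231319)) = 1/(4159404 + (18/133 + 1861841)*(-359929)) = 1/(4159404 + (247624871/133)*(-359929)) = 1/(4159404 - 89127372194159/133) = 1/(-89126818993427/133) = -133/89126818993427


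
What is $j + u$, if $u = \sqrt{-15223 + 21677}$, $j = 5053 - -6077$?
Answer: $11130 + \sqrt{6454} \approx 11210.0$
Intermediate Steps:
$j = 11130$ ($j = 5053 + 6077 = 11130$)
$u = \sqrt{6454} \approx 80.337$
$j + u = 11130 + \sqrt{6454}$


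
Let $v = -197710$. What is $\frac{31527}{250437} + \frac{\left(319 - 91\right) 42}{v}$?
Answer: $\frac{639169743}{8252316545} \approx 0.077453$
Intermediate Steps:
$\frac{31527}{250437} + \frac{\left(319 - 91\right) 42}{v} = \frac{31527}{250437} + \frac{\left(319 - 91\right) 42}{-197710} = 31527 \cdot \frac{1}{250437} + 228 \cdot 42 \left(- \frac{1}{197710}\right) = \frac{10509}{83479} + 9576 \left(- \frac{1}{197710}\right) = \frac{10509}{83479} - \frac{4788}{98855} = \frac{639169743}{8252316545}$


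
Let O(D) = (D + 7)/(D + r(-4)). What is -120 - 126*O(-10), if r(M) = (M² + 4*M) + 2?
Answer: -669/4 ≈ -167.25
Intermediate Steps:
r(M) = 2 + M² + 4*M
O(D) = (7 + D)/(2 + D) (O(D) = (D + 7)/(D + (2 + (-4)² + 4*(-4))) = (7 + D)/(D + (2 + 16 - 16)) = (7 + D)/(D + 2) = (7 + D)/(2 + D))
-120 - 126*O(-10) = -120 - 126*(7 - 10)/(2 - 10) = -120 - 126*(-3)/(-8) = -120 - (-63)*(-3)/4 = -120 - 126*3/8 = -120 - 189/4 = -669/4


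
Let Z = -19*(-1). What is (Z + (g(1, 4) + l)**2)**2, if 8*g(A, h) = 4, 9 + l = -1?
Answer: 190969/16 ≈ 11936.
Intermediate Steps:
l = -10 (l = -9 - 1 = -10)
g(A, h) = 1/2 (g(A, h) = (1/8)*4 = 1/2)
Z = 19
(Z + (g(1, 4) + l)**2)**2 = (19 + (1/2 - 10)**2)**2 = (19 + (-19/2)**2)**2 = (19 + 361/4)**2 = (437/4)**2 = 190969/16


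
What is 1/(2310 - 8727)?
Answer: -1/6417 ≈ -0.00015584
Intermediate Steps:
1/(2310 - 8727) = 1/(-6417) = -1/6417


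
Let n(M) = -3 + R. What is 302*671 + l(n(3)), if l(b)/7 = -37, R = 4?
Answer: 202383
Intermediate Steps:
n(M) = 1 (n(M) = -3 + 4 = 1)
l(b) = -259 (l(b) = 7*(-37) = -259)
302*671 + l(n(3)) = 302*671 - 259 = 202642 - 259 = 202383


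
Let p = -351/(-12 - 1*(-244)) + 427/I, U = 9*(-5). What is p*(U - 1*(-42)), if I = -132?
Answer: 36349/2552 ≈ 14.243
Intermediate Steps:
U = -45
p = -36349/7656 (p = -351/(-12 - 1*(-244)) + 427/(-132) = -351/(-12 + 244) + 427*(-1/132) = -351/232 - 427/132 = -36349/7656 ≈ -4.7478)
p*(U - 1*(-42)) = -36349*(-45 - 1*(-42))/7656 = -36349*(-45 + 42)/7656 = -36349/7656*(-3) = 36349/2552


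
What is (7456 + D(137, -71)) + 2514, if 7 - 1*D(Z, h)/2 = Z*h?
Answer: 29438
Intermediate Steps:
D(Z, h) = 14 - 2*Z*h
(7456 + D(137, -71)) + 2514 = (7456 + (14 - 2*137*(-71))) + 2514 = (7456 + (14 + 19454)) + 2514 = (7456 + 19468) + 2514 = 26924 + 2514 = 29438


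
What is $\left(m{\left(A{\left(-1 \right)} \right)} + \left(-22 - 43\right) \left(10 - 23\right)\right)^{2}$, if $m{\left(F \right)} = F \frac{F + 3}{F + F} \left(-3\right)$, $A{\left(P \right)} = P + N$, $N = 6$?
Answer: $693889$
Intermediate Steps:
$A{\left(P \right)} = 6 + P$ ($A{\left(P \right)} = P + 6 = 6 + P$)
$m{\left(F \right)} = - \frac{9}{2} - \frac{3 F}{2}$ ($m{\left(F \right)} = F \frac{3 + F}{2 F} \left(-3\right) = \left(\frac{3}{2} + \frac{F}{2}\right) \left(-3\right) = - \frac{9}{2} - \frac{3 F}{2}$)
$\left(m{\left(A{\left(-1 \right)} \right)} + \left(-22 - 43\right) \left(10 - 23\right)\right)^{2} = \left(\left(- \frac{9}{2} - \frac{3 \left(6 - 1\right)}{2}\right) + \left(-22 - 43\right) \left(10 - 23\right)\right)^{2} = \left(\left(- \frac{9}{2} - \frac{15}{2}\right) - -845\right)^{2} = \left(\left(- \frac{9}{2} - \frac{15}{2}\right) + 845\right)^{2} = \left(-12 + 845\right)^{2} = 833^{2} = 693889$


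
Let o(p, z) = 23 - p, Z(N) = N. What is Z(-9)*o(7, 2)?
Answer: -144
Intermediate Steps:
Z(-9)*o(7, 2) = -9*(23 - 1*7) = -9*(23 - 7) = -9*16 = -144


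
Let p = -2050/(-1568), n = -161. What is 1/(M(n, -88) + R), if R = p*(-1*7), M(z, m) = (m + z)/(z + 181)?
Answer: -560/12097 ≈ -0.046292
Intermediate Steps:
M(z, m) = (m + z)/(181 + z)
p = 1025/784 (p = -2050*(-1/1568) = 1025/784 ≈ 1.3074)
R = -1025/112 (R = 1025*(-1*7)/784 = (1025/784)*(-7) = -1025/112 ≈ -9.1518)
1/(M(n, -88) + R) = 1/((-88 - 161)/(181 - 161) - 1025/112) = 1/(-249/20 - 1025/112) = 1/(-12097/560) = -560/12097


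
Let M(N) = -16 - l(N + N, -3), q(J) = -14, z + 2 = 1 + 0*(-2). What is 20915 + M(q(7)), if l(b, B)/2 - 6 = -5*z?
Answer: 20877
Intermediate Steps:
z = -1 (z = -2 + (1 + 0*(-2)) = -2 + (1 + 0) = -2 + 1 = -1)
l(b, B) = 22 (l(b, B) = 12 + 2*(-5*(-1)) = 12 + 2*5 = 12 + 10 = 22)
M(N) = -38 (M(N) = -16 - 1*22 = -16 - 22 = -38)
20915 + M(q(7)) = 20915 - 38 = 20877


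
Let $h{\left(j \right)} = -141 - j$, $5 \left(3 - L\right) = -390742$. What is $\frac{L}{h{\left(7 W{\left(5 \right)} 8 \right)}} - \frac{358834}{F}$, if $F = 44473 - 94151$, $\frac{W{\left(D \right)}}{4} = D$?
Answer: $- \frac{8574788938}{156609895} \approx -54.753$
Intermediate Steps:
$W{\left(D \right)} = 4 D$
$F = -49678$ ($F = 44473 - 94151 = -49678$)
$L = \frac{390757}{5}$ ($L = 3 - - \frac{390742}{5} = 3 + \frac{390742}{5} = \frac{390757}{5} \approx 78151.0$)
$\frac{L}{h{\left(7 W{\left(5 \right)} 8 \right)}} - \frac{358834}{F} = \frac{390757}{5 \left(-141 - 7 \cdot 4 \cdot 5 \cdot 8\right)} - \frac{358834}{-49678} = \frac{390757}{5 \left(-141 - 7 \cdot 20 \cdot 8\right)} - - \frac{179417}{24839} = \frac{390757}{5 \left(-141 - 140 \cdot 8\right)} + \frac{179417}{24839} = \frac{390757}{5 \left(-141 - 1120\right)} + \frac{179417}{24839} = \frac{390757}{5 \left(-1261\right)} + \frac{179417}{24839} = \frac{390757}{5} \left(- \frac{1}{1261}\right) + \frac{179417}{24839} = - \frac{390757}{6305} + \frac{179417}{24839} = - \frac{8574788938}{156609895}$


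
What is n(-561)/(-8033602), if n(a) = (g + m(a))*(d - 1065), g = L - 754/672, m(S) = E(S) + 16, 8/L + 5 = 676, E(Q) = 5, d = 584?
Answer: 2156946857/1811223772512 ≈ 0.0011909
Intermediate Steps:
L = 8/671 (L = 8/(-5 + 676) = 8/671 ≈ 0.011923)
m(S) = 21 (m(S) = 5 + 16 = 21)
g = -250279/225456 (g = 8/671 - 754/672 = 8/671 - 754*1/672 = 8/671 - 377/336 = -250279/225456 ≈ -1.1101)
n(a) = -2156946857/225456 (n(a) = (-250279/225456 + 21)*(584 - 1065) = (4484297/225456)*(-481) = -2156946857/225456)
n(-561)/(-8033602) = -2156946857/225456/(-8033602) = -2156946857/225456*(-1/8033602) = 2156946857/1811223772512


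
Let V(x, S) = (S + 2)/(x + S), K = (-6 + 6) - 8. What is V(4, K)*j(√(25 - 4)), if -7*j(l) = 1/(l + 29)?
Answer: -87/11480 + 3*√21/11480 ≈ -0.0063809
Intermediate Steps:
K = -8 (K = 0 - 8 = -8)
j(l) = -1/(7*(29 + l)) (j(l) = -1/(7*(l + 29)) = -1/(7*(29 + l)))
V(x, S) = (2 + S)/(S + x)
V(4, K)*j(√(25 - 4)) = ((2 - 8)/(-8 + 4))*(-1/(203 + 7*√(25 - 4))) = (-6/(-4))*(-1/(203 + 7*√21)) = (-¼*(-6))*(-1/(203 + 7*√21)) = 3*(-1/(203 + 7*√21))/2 = -3/(2*(203 + 7*√21))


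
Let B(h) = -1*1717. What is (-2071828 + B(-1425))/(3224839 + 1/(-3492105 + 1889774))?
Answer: -3322505433395/5167259499708 ≈ -0.64299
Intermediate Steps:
B(h) = -1717
(-2071828 + B(-1425))/(3224839 + 1/(-3492105 + 1889774)) = (-2071828 - 1717)/(3224839 + 1/(-3492105 + 1889774)) = -2073545/(3224839 + 1/(-1602331)) = -2073545/(3224839 - 1/1602331) = -2073545/5167259499708/1602331 = -2073545*1602331/5167259499708 = -3322505433395/5167259499708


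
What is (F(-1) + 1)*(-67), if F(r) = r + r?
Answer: 67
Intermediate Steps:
F(r) = 2*r
(F(-1) + 1)*(-67) = (2*(-1) + 1)*(-67) = (-2 + 1)*(-67) = -1*(-67) = 67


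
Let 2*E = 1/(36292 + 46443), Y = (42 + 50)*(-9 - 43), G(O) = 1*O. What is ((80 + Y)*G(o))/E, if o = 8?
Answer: -6226967040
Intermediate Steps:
G(O) = O
Y = -4784 (Y = 92*(-52) = -4784)
E = 1/165470 (E = 1/(2*(36292 + 46443)) = (1/2)/82735 = (1/2)*(1/82735) = 1/165470 ≈ 6.0434e-6)
((80 + Y)*G(o))/E = ((80 - 4784)*8)/(1/165470) = -4704*8*165470 = -37632*165470 = -6226967040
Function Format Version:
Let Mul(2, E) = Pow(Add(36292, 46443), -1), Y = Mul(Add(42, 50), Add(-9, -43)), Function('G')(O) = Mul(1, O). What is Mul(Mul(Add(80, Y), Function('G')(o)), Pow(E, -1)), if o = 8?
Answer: -6226967040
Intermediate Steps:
Function('G')(O) = O
Y = -4784 (Y = Mul(92, -52) = -4784)
E = Rational(1, 165470) (E = Mul(Rational(1, 2), Pow(Add(36292, 46443), -1)) = Mul(Rational(1, 2), Pow(82735, -1)) = Mul(Rational(1, 2), Rational(1, 82735)) = Rational(1, 165470) ≈ 6.0434e-6)
Mul(Mul(Add(80, Y), Function('G')(o)), Pow(E, -1)) = Mul(Mul(Add(80, -4784), 8), Pow(Rational(1, 165470), -1)) = Mul(Mul(-4704, 8), 165470) = Mul(-37632, 165470) = -6226967040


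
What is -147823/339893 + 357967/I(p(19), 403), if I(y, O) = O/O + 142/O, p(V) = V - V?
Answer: 49033121881458/185241685 ≈ 2.6470e+5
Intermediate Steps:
p(V) = 0
I(y, O) = 1 + 142/O
-147823/339893 + 357967/I(p(19), 403) = -147823/339893 + 357967/(((142 + 403)/403)) = -147823*1/339893 + 357967/(((1/403)*545)) = -147823/339893 + 357967/(545/403) = -147823/339893 + 357967*(403/545) = -147823/339893 + 144260701/545 = 49033121881458/185241685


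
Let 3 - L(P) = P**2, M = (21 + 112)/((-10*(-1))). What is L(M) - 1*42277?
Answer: -4245089/100 ≈ -42451.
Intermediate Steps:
M = 133/10 ≈ 13.300
L(P) = 3 - P**2
L(M) - 1*42277 = (3 - (133/10)**2) - 1*42277 = (3 - 1*17689/100) - 42277 = (3 - 17689/100) - 42277 = -17389/100 - 42277 = -4245089/100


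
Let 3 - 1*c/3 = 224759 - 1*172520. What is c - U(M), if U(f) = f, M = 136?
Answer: -156844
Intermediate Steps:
c = -156708 (c = 9 - 3*(224759 - 1*172520) = 9 - 3*(224759 - 172520) = 9 - 3*52239 = 9 - 156717 = -156708)
c - U(M) = -156708 - 1*136 = -156708 - 136 = -156844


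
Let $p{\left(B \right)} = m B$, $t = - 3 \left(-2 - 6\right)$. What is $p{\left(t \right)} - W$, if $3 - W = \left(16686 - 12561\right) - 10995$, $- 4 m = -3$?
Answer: $-6855$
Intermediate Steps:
$m = \frac{3}{4}$ ($m = \left(- \frac{1}{4}\right) \left(-3\right) = \frac{3}{4} \approx 0.75$)
$t = 24$ ($t = \left(-3\right) \left(-8\right) = 24$)
$p{\left(B \right)} = \frac{3 B}{4}$
$W = 6873$ ($W = 3 - \left(\left(16686 - 12561\right) - 10995\right) = 3 - \left(4125 - 10995\right) = 3 - -6870 = 3 + 6870 = 6873$)
$p{\left(t \right)} - W = \frac{3}{4} \cdot 24 - 6873 = 18 - 6873 = -6855$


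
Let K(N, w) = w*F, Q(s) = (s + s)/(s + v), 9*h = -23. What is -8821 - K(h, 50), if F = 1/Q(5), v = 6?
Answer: -8876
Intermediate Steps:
h = -23/9 (h = (⅑)*(-23) = -23/9 ≈ -2.5556)
Q(s) = 2*s/(6 + s) (Q(s) = (s + s)/(s + 6) = (2*s)/(6 + s) = 2*s/(6 + s))
F = 11/10 (F = 1/(2*5/(6 + 5)) = 1/(2*5/11) = 1/(2*5*(1/11)) = 1/(10/11) = 11/10 ≈ 1.1000)
K(N, w) = 11*w/10 (K(N, w) = w*(11/10) = 11*w/10)
-8821 - K(h, 50) = -8821 - 11*50/10 = -8821 - 1*55 = -8821 - 55 = -8876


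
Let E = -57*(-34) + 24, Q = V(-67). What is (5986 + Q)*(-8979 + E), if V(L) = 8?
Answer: -42059898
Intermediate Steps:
Q = 8
E = 1962 (E = 1938 + 24 = 1962)
(5986 + Q)*(-8979 + E) = (5986 + 8)*(-8979 + 1962) = 5994*(-7017) = -42059898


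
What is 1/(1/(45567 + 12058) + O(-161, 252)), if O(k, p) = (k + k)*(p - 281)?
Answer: 57625/538102251 ≈ 0.00010709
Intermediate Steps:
O(k, p) = 2*k*(-281 + p) (O(k, p) = (2*k)*(-281 + p) = 2*k*(-281 + p))
1/(1/(45567 + 12058) + O(-161, 252)) = 1/(1/(45567 + 12058) + 2*(-161)*(-281 + 252)) = 1/(1/57625 + 2*(-161)*(-29)) = 1/(1/57625 + 9338) = 1/(538102251/57625) = 57625/538102251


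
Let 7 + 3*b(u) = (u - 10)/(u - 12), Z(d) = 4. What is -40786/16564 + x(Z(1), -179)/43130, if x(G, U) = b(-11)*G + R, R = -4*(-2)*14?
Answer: -30314795417/12323491770 ≈ -2.4599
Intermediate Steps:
b(u) = -7/3 + (-10 + u)/(3*(-12 + u)) (b(u) = -7/3 + ((u - 10)/(u - 12))/3 = -7/3 + ((-10 + u)/(-12 + u))/3 = -7/3 + (-10 + u)/(3*(-12 + u)))
R = 112 (R = 8*14 = 112)
x(G, U) = 112 - 140*G/69 (x(G, U) = (2*(37 - 3*(-11))/(3*(-12 - 11)))*G + 112 = ((2/3)*(37 + 33)/(-23))*G + 112 = ((2/3)*(-1/23)*70)*G + 112 = -140*G/69 + 112 = 112 - 140*G/69)
-40786/16564 + x(Z(1), -179)/43130 = -40786/16564 + (112 - 140/69*4)/43130 = -40786*1/16564 + (112 - 560/69)*(1/43130) = -20393/8282 + (7168/69)*(1/43130) = -20393/8282 + 3584/1487985 = -30314795417/12323491770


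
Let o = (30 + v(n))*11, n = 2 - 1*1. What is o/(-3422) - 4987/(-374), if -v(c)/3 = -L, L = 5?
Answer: 4220096/319957 ≈ 13.190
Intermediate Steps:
n = 1 (n = 2 - 1 = 1)
v(c) = 15 (v(c) = -(-3)*5 = -3*(-5) = 15)
o = 495 (o = (30 + 15)*11 = 45*11 = 495)
o/(-3422) - 4987/(-374) = 495/(-3422) - 4987/(-374) = 495*(-1/3422) - 4987*(-1/374) = -495/3422 + 4987/374 = 4220096/319957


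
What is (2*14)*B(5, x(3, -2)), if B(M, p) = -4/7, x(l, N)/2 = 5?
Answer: -16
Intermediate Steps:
x(l, N) = 10 (x(l, N) = 2*5 = 10)
B(M, p) = -4/7 (B(M, p) = -4*1/7 = -4/7)
(2*14)*B(5, x(3, -2)) = (2*14)*(-4/7) = 28*(-4/7) = -16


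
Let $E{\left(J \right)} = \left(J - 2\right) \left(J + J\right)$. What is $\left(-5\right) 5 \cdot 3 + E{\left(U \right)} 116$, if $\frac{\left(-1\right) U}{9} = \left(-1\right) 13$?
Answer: $3121485$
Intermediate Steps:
$U = 117$ ($U = - 9 \left(\left(-1\right) 13\right) = \left(-9\right) \left(-13\right) = 117$)
$E{\left(J \right)} = 2 J \left(-2 + J\right)$ ($E{\left(J \right)} = \left(-2 + J\right) 2 J = 2 J \left(-2 + J\right)$)
$\left(-5\right) 5 \cdot 3 + E{\left(U \right)} 116 = \left(-5\right) 5 \cdot 3 + 2 \cdot 117 \left(-2 + 117\right) 116 = \left(-25\right) 3 + 2 \cdot 117 \cdot 115 \cdot 116 = -75 + 26910 \cdot 116 = -75 + 3121560 = 3121485$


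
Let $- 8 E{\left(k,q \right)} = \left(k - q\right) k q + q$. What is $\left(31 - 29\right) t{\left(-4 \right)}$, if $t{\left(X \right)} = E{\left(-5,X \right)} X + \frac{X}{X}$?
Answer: $-22$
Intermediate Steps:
$E{\left(k,q \right)} = - \frac{q}{8} - \frac{k q \left(k - q\right)}{8}$ ($E{\left(k,q \right)} = - \frac{\left(k - q\right) k q + q}{8} = - \frac{k \left(k - q\right) q + q}{8} = - \frac{k q \left(k - q\right) + q}{8} = - \frac{q + k q \left(k - q\right)}{8} = - \frac{q}{8} - \frac{k q \left(k - q\right)}{8}$)
$t{\left(X \right)} = 1 + \frac{X^{2} \left(-26 - 5 X\right)}{8}$ ($t{\left(X \right)} = \frac{X \left(-1 - \left(-5\right)^{2} - 5 X\right)}{8} X + \frac{X}{X} = \frac{X \left(-1 - 25 - 5 X\right)}{8} X + 1 = \frac{X \left(-26 - 5 X\right)}{8} X + 1 = \frac{X^{2} \left(-26 - 5 X\right)}{8} + 1 = 1 + \frac{X^{2} \left(-26 - 5 X\right)}{8}$)
$\left(31 - 29\right) t{\left(-4 \right)} = \left(31 - 29\right) \left(1 - \frac{\left(-4\right)^{2} \left(26 + 5 \left(-4\right)\right)}{8}\right) = 2 \left(1 - 2 \left(26 - 20\right)\right) = 2 \left(1 - 2 \cdot 6\right) = 2 \left(1 - 12\right) = 2 \left(-11\right) = -22$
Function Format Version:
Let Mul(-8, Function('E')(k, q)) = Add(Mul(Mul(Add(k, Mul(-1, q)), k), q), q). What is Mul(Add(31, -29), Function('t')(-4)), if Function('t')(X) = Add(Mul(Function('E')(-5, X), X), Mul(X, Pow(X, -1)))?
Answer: -22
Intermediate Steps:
Function('E')(k, q) = Add(Mul(Rational(-1, 8), q), Mul(Rational(-1, 8), k, q, Add(k, Mul(-1, q)))) (Function('E')(k, q) = Mul(Rational(-1, 8), Add(Mul(Mul(Add(k, Mul(-1, q)), k), q), q)) = Mul(Rational(-1, 8), Add(Mul(Mul(k, Add(k, Mul(-1, q))), q), q)) = Mul(Rational(-1, 8), Add(Mul(k, q, Add(k, Mul(-1, q))), q)) = Mul(Rational(-1, 8), Add(q, Mul(k, q, Add(k, Mul(-1, q))))) = Add(Mul(Rational(-1, 8), q), Mul(Rational(-1, 8), k, q, Add(k, Mul(-1, q)))))
Function('t')(X) = Add(1, Mul(Rational(1, 8), Pow(X, 2), Add(-26, Mul(-5, X)))) (Function('t')(X) = Add(Mul(Mul(Rational(1, 8), X, Add(-1, Mul(-1, Pow(-5, 2)), Mul(-5, X))), X), Mul(X, Pow(X, -1))) = Add(Mul(Mul(Rational(1, 8), X, Add(-1, Mul(-1, 25), Mul(-5, X))), X), 1) = Add(Mul(Mul(Rational(1, 8), X, Add(-1, -25, Mul(-5, X))), X), 1) = Add(Mul(Mul(Rational(1, 8), X, Add(-26, Mul(-5, X))), X), 1) = Add(Mul(Rational(1, 8), Pow(X, 2), Add(-26, Mul(-5, X))), 1) = Add(1, Mul(Rational(1, 8), Pow(X, 2), Add(-26, Mul(-5, X)))))
Mul(Add(31, -29), Function('t')(-4)) = Mul(Add(31, -29), Add(1, Mul(Rational(-1, 8), Pow(-4, 2), Add(26, Mul(5, -4))))) = Mul(2, Add(1, Mul(Rational(-1, 8), 16, Add(26, -20)))) = Mul(2, Add(1, Mul(Rational(-1, 8), 16, 6))) = Mul(2, Add(1, -12)) = Mul(2, -11) = -22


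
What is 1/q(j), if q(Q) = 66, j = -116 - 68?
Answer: 1/66 ≈ 0.015152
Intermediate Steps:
j = -184
1/q(j) = 1/66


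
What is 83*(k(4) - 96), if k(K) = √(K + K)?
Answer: -7968 + 166*√2 ≈ -7733.2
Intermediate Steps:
k(K) = √2*√K (k(K) = √(2*K) = √2*√K)
83*(k(4) - 96) = 83*(√2*√4 - 96) = 83*(√2*2 - 96) = 83*(2*√2 - 96) = 83*(-96 + 2*√2) = -7968 + 166*√2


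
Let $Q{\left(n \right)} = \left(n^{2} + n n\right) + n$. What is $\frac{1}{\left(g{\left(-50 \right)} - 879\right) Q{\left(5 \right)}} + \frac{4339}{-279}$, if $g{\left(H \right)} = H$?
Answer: $- \frac{221701484}{14255505} \approx -15.552$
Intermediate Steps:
$Q{\left(n \right)} = n + 2 n^{2}$ ($Q{\left(n \right)} = \left(n^{2} + n^{2}\right) + n = 2 n^{2} + n = n + 2 n^{2}$)
$\frac{1}{\left(g{\left(-50 \right)} - 879\right) Q{\left(5 \right)}} + \frac{4339}{-279} = \frac{1}{\left(-50 - 879\right) 5 \left(1 + 2 \cdot 5\right)} + \frac{4339}{-279} = \frac{1}{\left(-929\right) 5 \left(1 + 10\right)} + 4339 \left(- \frac{1}{279}\right) = - \frac{1}{929 \cdot 5 \cdot 11} - \frac{4339}{279} = - \frac{1}{929 \cdot 55} - \frac{4339}{279} = \left(- \frac{1}{929}\right) \frac{1}{55} - \frac{4339}{279} = - \frac{1}{51095} - \frac{4339}{279} = - \frac{221701484}{14255505}$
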